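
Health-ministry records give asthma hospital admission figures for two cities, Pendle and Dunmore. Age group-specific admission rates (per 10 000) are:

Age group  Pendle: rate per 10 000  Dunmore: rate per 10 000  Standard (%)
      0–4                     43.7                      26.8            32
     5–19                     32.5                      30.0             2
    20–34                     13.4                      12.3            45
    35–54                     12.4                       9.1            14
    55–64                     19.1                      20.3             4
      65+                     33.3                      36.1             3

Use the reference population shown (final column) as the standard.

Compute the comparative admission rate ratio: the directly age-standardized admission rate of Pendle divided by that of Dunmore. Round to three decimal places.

Standard weights: 0.32, 0.02, 0.45, 0.14, 0.04, 0.03.
Pendle: 0.3200×43.7 + 0.0200×32.5 + 0.4500×13.4 + 0.1400×12.4 + 0.0400×19.1 + 0.0300×33.3 = 24.1630 per 10 000.
Dunmore: 0.3200×26.8 + 0.0200×30.0 + 0.4500×12.3 + 0.1400×9.1 + 0.0400×20.3 + 0.0300×36.1 = 17.8800 per 10 000.
Ratio = 24.1630 ÷ 17.8800 = 1.35140.

1.351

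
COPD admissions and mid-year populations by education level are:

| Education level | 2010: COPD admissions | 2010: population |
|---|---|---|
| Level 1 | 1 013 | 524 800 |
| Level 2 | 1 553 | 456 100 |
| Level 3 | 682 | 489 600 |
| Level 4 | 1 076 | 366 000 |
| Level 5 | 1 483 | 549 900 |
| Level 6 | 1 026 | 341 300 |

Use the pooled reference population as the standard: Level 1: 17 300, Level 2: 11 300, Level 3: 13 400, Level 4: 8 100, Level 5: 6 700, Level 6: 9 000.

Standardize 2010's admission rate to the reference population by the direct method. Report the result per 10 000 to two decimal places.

24.24

Education-specific rates per 10 000 for 2010: 19.30, 34.05, 13.93, 29.40, 26.97, 30.06.
Standard total = 65 800; weights = 0.2629, 0.1717, 0.2036, 0.1231, 0.1018, 0.1368.
Standardized rate: 0.2629×19.30 + 0.1717×34.05 + 0.2036×13.93 + 0.1231×29.40 + 0.1018×26.97 + 0.1368×30.06 = 24.2360 per 10 000.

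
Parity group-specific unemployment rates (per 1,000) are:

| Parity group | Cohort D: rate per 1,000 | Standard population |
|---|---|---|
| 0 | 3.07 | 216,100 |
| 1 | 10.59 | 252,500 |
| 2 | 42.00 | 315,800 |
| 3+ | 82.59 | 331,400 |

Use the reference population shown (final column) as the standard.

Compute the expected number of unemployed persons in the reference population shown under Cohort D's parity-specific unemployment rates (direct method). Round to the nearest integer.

43971

Expected unemployed persons = Σ (standard pop × parity-specific rate ÷ 1,000)
= 216,100×3.07/1,000 + 252,500×10.59/1,000 + 315,800×42.00/1,000 + 331,400×82.59/1,000
= 663.43 + 2673.97 + 13263.60 + 27370.33 = 43971.33.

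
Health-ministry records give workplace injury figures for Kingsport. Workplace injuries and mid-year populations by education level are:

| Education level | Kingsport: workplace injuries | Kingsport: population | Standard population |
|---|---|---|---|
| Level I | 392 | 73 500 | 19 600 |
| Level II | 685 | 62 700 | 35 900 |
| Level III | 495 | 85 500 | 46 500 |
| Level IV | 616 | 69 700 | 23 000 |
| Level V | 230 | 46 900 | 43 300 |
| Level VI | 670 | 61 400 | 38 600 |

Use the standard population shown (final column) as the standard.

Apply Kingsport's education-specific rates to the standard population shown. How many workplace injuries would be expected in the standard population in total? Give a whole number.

1603

Education-specific rates per 10 000 for Kingsport: 53.33, 109.25, 57.89, 88.38, 49.04, 109.12.
Expected workplace injuries = Σ (standard pop × education-specific rate ÷ 10 000)
= 19 600×53.33/10 000 + 35 900×109.25/10 000 + 46 500×57.89/10 000 + 23 000×88.38/10 000 + 43 300×49.04/10 000 + 38 600×109.12/10 000
= 104.53 + 392.21 + 269.21 + 203.27 + 212.35 + 421.21 = 1602.77.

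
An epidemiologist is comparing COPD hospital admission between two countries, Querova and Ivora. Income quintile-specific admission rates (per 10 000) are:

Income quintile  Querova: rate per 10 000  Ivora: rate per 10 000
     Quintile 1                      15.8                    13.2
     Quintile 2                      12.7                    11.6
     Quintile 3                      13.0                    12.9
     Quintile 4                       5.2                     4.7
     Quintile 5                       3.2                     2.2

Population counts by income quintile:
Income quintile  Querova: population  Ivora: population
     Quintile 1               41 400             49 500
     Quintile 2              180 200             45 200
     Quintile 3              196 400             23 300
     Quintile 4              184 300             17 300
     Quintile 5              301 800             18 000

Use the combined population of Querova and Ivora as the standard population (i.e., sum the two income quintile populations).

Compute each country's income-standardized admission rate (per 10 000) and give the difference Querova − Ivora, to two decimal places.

Combined standard total = 1 057 400; weights = 0.0860, 0.2132, 0.2078, 0.1907, 0.3024.
Querova: 0.0860×15.8 + 0.2132×12.7 + 0.2078×13.0 + 0.1907×5.2 + 0.3024×3.2 = 8.7257 per 10 000.
Ivora: 0.0860×13.2 + 0.2132×11.6 + 0.2078×12.9 + 0.1907×4.7 + 0.3024×2.2 = 7.8492 per 10 000.
Difference = 8.7257 − 7.8492 = 0.8765.

0.88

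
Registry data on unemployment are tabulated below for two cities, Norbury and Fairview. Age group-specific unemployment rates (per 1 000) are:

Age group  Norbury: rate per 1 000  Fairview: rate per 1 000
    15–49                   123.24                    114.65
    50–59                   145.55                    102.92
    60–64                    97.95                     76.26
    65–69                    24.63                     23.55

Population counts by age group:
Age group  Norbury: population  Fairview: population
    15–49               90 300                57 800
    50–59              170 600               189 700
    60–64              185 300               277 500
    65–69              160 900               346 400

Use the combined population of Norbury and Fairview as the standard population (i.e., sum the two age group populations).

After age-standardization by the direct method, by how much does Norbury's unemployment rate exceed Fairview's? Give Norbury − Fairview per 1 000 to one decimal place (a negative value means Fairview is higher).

Combined standard total = 1 478 500; weights = 0.1002, 0.2437, 0.3130, 0.3431.
Norbury: 0.1002×123.24 + 0.2437×145.55 + 0.3130×97.95 + 0.3431×24.63 = 86.9256 per 1 000.
Fairview: 0.1002×114.65 + 0.2437×102.92 + 0.3130×76.26 + 0.3431×23.55 = 68.5166 per 1 000.
Difference = 86.9256 − 68.5166 = 18.4091.

18.4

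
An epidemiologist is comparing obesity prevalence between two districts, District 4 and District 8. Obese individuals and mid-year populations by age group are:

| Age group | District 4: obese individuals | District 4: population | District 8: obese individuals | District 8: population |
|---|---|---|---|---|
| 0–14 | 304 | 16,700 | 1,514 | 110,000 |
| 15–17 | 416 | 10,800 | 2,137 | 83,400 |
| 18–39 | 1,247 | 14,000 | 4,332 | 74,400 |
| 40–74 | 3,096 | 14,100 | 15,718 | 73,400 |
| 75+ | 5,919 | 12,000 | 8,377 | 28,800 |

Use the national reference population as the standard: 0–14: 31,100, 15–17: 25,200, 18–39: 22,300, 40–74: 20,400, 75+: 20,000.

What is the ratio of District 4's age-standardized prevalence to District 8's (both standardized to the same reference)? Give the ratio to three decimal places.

1.423

Age-specific rates per 1,000 for District 4: 18.204, 38.519, 89.071, 219.574, 493.250.
For District 8: 13.764, 25.624, 58.226, 214.142, 290.868.
Standard total = 119,000; weights = 0.2613, 0.2118, 0.1874, 0.1714, 0.1681.
District 4: 0.2613×18.204 + 0.2118×38.519 + 0.1874×89.071 + 0.1714×219.574 + 0.1681×493.250 = 150.1463 per 1,000.
District 8: 0.2613×13.764 + 0.2118×25.624 + 0.1874×58.226 + 0.1714×214.142 + 0.1681×290.868 = 105.5298 per 1,000.
Ratio = 150.1463 ÷ 105.5298 = 1.42279.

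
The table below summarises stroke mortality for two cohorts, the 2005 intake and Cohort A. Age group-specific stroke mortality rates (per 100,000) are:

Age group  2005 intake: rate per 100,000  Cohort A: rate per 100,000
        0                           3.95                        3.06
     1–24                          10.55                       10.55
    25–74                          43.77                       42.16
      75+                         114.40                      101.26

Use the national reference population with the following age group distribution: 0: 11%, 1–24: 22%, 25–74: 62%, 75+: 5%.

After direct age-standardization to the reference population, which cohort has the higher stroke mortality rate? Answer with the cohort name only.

Standard weights: 0.11, 0.22, 0.62, 0.05.
The 2005 intake: 0.1100×3.95 + 0.2200×10.55 + 0.6200×43.77 + 0.0500×114.40 = 35.6129 per 100,000.
Cohort A: 0.1100×3.06 + 0.2200×10.55 + 0.6200×42.16 + 0.0500×101.26 = 33.8598 per 100,000.

2005 intake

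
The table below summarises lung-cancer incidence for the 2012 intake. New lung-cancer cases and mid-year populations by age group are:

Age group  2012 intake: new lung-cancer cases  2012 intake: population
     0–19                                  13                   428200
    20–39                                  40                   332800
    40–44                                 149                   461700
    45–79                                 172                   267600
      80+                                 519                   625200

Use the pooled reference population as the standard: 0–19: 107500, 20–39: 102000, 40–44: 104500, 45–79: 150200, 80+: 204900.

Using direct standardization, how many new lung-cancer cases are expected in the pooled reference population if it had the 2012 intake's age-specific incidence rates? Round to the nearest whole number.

Age-specific rates per 100000 for the 2012 intake: 3.04, 12.02, 32.27, 64.28, 83.01.
Expected new lung-cancer cases = Σ (standard pop × age-specific rate ÷ 100000)
= 107500×3.04/100000 + 102000×12.02/100000 + 104500×32.27/100000 + 150200×64.28/100000 + 204900×83.01/100000
= 3.26 + 12.26 + 33.72 + 96.54 + 170.09 = 315.88.

316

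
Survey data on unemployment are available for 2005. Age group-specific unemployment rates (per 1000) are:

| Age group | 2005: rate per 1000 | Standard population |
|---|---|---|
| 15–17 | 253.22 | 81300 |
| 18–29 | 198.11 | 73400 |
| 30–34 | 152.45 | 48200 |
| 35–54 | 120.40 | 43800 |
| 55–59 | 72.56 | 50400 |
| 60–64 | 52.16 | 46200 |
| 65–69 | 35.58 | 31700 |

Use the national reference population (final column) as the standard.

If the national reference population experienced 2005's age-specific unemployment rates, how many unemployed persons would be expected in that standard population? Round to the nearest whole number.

Expected unemployed persons = Σ (standard pop × age-specific rate ÷ 1000)
= 81300×253.22/1000 + 73400×198.11/1000 + 48200×152.45/1000 + 43800×120.40/1000 + 50400×72.56/1000 + 46200×52.16/1000 + 31700×35.58/1000
= 20586.79 + 14541.27 + 7348.09 + 5273.52 + 3657.02 + 2409.79 + 1127.89 = 54944.37.

54944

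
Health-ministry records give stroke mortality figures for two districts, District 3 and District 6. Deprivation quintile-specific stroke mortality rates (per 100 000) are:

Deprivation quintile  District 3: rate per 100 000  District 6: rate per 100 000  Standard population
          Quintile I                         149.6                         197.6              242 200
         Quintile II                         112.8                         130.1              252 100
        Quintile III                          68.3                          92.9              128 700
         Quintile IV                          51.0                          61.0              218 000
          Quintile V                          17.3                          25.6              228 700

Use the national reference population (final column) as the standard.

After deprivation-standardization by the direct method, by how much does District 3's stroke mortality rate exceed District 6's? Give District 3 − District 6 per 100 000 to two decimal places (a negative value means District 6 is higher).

Standard total = 1 069 700; weights = 0.2264, 0.2357, 0.1203, 0.2038, 0.2138.
District 3: 0.2264×149.6 + 0.2357×112.8 + 0.1203×68.3 + 0.2038×51.0 + 0.2138×17.3 = 82.7659 per 100 000.
District 6: 0.2264×197.6 + 0.2357×130.1 + 0.1203×92.9 + 0.2038×61.0 + 0.2138×25.6 = 104.4834 per 100 000.
Difference = 82.7659 − 104.4834 = -21.7175.

-21.72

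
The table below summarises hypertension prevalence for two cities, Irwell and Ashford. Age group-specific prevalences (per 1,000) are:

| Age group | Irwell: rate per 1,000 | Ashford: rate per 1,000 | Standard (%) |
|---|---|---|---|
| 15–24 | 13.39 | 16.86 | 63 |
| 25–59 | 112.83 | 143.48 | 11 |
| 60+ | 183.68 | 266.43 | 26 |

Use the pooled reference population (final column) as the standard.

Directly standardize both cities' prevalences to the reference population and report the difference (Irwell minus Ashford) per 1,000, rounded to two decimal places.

Standard weights: 0.63, 0.11, 0.26.
Irwell: 0.6300×13.39 + 0.1100×112.83 + 0.2600×183.68 = 68.6038 per 1,000.
Ashford: 0.6300×16.86 + 0.1100×143.48 + 0.2600×266.43 = 95.6764 per 1,000.
Difference = 68.6038 − 95.6764 = -27.0726.

-27.07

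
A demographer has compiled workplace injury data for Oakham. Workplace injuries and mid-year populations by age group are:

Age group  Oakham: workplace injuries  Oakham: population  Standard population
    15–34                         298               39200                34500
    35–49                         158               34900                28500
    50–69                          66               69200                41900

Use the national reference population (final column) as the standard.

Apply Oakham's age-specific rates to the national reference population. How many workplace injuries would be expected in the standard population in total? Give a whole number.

431

Age-specific rates per 10000 for Oakham: 76.02, 45.27, 9.54.
Expected workplace injuries = Σ (standard pop × age-specific rate ÷ 10000)
= 34500×76.02/10000 + 28500×45.27/10000 + 41900×9.54/10000
= 262.27 + 129.03 + 39.96 = 431.26.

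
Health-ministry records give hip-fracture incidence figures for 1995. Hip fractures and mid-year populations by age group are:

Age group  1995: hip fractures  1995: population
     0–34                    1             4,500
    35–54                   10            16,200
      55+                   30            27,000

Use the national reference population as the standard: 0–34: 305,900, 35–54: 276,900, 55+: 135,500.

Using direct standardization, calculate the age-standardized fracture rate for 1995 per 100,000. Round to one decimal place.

Age-specific rates per 100,000 for 1995: 22.22, 61.73, 111.11.
Standard total = 718,300; weights = 0.4259, 0.3855, 0.1886.
Standardized rate: 0.4259×22.22 + 0.3855×61.73 + 0.1886×111.11 = 54.2196 per 100,000.

54.2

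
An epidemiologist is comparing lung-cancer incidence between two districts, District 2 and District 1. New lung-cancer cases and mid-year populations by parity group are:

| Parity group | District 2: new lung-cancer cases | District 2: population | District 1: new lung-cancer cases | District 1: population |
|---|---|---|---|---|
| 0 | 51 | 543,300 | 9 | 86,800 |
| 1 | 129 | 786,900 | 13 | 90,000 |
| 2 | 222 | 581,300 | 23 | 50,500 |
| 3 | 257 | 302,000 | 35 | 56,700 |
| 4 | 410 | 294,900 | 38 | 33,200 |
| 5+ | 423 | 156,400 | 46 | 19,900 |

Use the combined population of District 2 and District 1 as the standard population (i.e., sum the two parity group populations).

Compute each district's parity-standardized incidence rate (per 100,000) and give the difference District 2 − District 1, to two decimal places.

Parity-specific rates per 100,000 for District 2: 9.39, 16.39, 38.19, 85.10, 139.03, 270.46.
For District 1: 10.37, 14.44, 45.54, 61.73, 114.46, 231.16.
Combined standard total = 3,001,900; weights = 0.2099, 0.2921, 0.2105, 0.1195, 0.1093, 0.0587.
District 2: 0.2099×9.39 + 0.2921×16.39 + 0.2105×38.19 + 0.1195×85.10 + 0.1093×139.03 + 0.0587×270.46 = 56.0451 per 100,000.
District 1: 0.2099×10.37 + 0.2921×14.44 + 0.2105×45.54 + 0.1195×61.73 + 0.1093×114.46 + 0.0587×231.16 = 49.4430 per 100,000.
Difference = 56.0451 − 49.4430 = 6.6021.

6.60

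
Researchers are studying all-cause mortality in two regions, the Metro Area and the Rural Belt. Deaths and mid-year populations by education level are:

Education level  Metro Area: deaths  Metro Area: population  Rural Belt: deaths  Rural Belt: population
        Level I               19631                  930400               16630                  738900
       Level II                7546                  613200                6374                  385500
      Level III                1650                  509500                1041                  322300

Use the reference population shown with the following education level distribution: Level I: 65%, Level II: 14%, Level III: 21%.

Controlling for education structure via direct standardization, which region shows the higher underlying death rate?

Rural Belt

Education-specific rates per 100000 for the Metro Area: 2109.95, 1230.59, 323.85.
For the Rural Belt: 2250.64, 1653.44, 322.99.
Standard weights: 0.65, 0.14, 0.21.
The Metro Area: 0.6500×2109.95 + 0.1400×1230.59 + 0.2100×323.85 = 1611.7602 per 100000.
The Rural Belt: 0.6500×2250.64 + 0.1400×1653.44 + 0.2100×322.99 = 1762.2272 per 100000.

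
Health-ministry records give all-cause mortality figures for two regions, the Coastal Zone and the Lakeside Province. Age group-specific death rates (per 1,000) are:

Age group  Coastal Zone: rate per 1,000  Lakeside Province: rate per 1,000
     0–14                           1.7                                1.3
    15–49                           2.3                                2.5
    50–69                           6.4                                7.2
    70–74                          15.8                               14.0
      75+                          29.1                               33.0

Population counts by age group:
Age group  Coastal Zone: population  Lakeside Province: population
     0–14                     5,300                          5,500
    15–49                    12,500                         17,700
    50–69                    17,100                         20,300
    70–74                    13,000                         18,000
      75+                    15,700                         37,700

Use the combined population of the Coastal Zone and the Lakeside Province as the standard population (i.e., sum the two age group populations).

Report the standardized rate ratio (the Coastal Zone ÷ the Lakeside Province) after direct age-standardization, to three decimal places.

Combined standard total = 162,800; weights = 0.0663, 0.1855, 0.2297, 0.1904, 0.3280.
The Coastal Zone: 0.0663×1.7 + 0.1855×2.3 + 0.2297×6.4 + 0.1904×15.8 + 0.3280×29.1 = 14.5634 per 1,000.
The Lakeside Province: 0.0663×1.3 + 0.1855×2.5 + 0.2297×7.2 + 0.1904×14.0 + 0.3280×33.0 = 15.6942 per 1,000.
Ratio = 14.5634 ÷ 15.6942 = 0.92795.

0.928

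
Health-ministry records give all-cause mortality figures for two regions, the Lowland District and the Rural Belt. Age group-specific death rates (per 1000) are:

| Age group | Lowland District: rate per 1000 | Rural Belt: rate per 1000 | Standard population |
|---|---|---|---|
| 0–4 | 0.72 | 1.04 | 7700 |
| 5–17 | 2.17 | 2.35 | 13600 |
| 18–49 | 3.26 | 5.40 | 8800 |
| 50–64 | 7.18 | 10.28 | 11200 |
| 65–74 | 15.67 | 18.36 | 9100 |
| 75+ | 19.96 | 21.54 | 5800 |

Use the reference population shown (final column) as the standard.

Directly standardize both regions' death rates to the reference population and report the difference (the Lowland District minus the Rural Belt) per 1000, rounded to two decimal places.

Standard total = 56200; weights = 0.1370, 0.2420, 0.1566, 0.1993, 0.1619, 0.1032.
The Lowland District: 0.1370×0.72 + 0.2420×2.17 + 0.1566×3.26 + 0.1993×7.18 + 0.1619×15.67 + 0.1032×19.96 = 7.1624 per 1000.
The Rural Belt: 0.1370×1.04 + 0.2420×2.35 + 0.1566×5.40 + 0.1993×10.28 + 0.1619×18.36 + 0.1032×21.54 = 8.8013 per 1000.
Difference = 7.1624 − 8.8013 = -1.6389.

-1.64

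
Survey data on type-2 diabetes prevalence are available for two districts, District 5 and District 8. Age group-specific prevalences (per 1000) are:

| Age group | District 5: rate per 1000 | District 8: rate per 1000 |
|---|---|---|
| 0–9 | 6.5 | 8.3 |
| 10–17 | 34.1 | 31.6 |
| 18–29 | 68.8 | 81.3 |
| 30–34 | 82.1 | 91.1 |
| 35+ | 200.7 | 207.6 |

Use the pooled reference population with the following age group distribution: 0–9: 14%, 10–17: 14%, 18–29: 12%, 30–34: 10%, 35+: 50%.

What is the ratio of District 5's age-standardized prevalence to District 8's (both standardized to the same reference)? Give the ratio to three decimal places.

Standard weights: 0.14, 0.14, 0.12, 0.10, 0.50.
District 5: 0.1400×6.5 + 0.1400×34.1 + 0.1200×68.8 + 0.1000×82.1 + 0.5000×200.7 = 122.5000 per 1000.
District 8: 0.1400×8.3 + 0.1400×31.6 + 0.1200×81.3 + 0.1000×91.1 + 0.5000×207.6 = 128.2520 per 1000.
Ratio = 122.5000 ÷ 128.2520 = 0.95515.

0.955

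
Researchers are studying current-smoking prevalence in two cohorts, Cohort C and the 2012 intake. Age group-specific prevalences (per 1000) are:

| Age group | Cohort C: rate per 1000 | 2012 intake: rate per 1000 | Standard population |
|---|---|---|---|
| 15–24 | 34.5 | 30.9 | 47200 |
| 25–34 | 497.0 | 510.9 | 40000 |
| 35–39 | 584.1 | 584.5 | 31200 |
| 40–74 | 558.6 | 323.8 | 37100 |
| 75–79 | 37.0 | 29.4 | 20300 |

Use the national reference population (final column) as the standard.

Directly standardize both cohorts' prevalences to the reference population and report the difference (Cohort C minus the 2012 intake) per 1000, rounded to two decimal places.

Standard total = 175800; weights = 0.2685, 0.2275, 0.1775, 0.2110, 0.1155.
Cohort C: 0.2685×34.5 + 0.2275×497.0 + 0.1775×584.1 + 0.2110×558.6 + 0.1155×37.0 = 348.1654 per 1000.
The 2012 intake: 0.2685×30.9 + 0.2275×510.9 + 0.1775×584.5 + 0.2110×323.8 + 0.1155×29.4 = 300.0039 per 1000.
Difference = 348.1654 − 300.0039 = 48.1615.

48.16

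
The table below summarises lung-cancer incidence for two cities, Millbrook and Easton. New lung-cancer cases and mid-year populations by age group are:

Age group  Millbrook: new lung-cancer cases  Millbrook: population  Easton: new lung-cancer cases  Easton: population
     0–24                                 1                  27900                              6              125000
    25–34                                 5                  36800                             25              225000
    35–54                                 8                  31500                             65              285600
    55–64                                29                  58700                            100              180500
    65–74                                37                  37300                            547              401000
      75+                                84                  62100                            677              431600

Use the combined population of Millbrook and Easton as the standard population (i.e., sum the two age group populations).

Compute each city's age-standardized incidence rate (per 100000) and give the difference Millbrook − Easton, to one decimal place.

-14.2

Age-specific rates per 100000 for Millbrook: 3.58, 13.59, 25.40, 49.40, 99.20, 135.27.
For Easton: 4.80, 11.11, 22.76, 55.40, 136.41, 156.86.
Combined standard total = 1903000; weights = 0.0803, 0.1376, 0.1666, 0.1257, 0.2303, 0.2594.
Millbrook: 0.0803×3.58 + 0.1376×13.59 + 0.1666×25.40 + 0.1257×49.40 + 0.2303×99.20 + 0.2594×135.27 = 70.5381 per 100000.
Easton: 0.0803×4.80 + 0.1376×11.11 + 0.1666×22.76 + 0.1257×55.40 + 0.2303×136.41 + 0.2594×156.86 = 84.7823 per 100000.
Difference = 70.5381 − 84.7823 = -14.2442.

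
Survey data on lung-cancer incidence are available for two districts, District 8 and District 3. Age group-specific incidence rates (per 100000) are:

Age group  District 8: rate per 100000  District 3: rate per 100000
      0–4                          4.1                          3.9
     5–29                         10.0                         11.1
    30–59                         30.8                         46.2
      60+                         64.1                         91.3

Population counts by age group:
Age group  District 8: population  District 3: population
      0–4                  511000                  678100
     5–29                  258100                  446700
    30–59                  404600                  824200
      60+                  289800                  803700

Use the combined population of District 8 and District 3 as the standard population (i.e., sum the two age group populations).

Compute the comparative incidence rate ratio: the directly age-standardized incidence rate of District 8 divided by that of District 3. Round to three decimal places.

0.709

Combined standard total = 4216200; weights = 0.2820, 0.1672, 0.2914, 0.2594.
District 8: 0.2820×4.1 + 0.1672×10.0 + 0.2914×30.8 + 0.2594×64.1 = 28.4293 per 100000.
District 3: 0.2820×3.9 + 0.1672×11.1 + 0.2914×46.2 + 0.2594×91.3 = 40.0996 per 100000.
Ratio = 28.4293 ÷ 40.0996 = 0.70897.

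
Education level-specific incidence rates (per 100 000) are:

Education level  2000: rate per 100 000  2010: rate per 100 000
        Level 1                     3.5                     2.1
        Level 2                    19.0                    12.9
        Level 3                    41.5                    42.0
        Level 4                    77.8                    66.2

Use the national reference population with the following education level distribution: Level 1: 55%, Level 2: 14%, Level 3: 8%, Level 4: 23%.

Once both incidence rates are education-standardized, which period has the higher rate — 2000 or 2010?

Standard weights: 0.55, 0.14, 0.08, 0.23.
2000: 0.5500×3.5 + 0.1400×19.0 + 0.0800×41.5 + 0.2300×77.8 = 25.7990 per 100 000.
2010: 0.5500×2.1 + 0.1400×12.9 + 0.0800×42.0 + 0.2300×66.2 = 21.5470 per 100 000.

2000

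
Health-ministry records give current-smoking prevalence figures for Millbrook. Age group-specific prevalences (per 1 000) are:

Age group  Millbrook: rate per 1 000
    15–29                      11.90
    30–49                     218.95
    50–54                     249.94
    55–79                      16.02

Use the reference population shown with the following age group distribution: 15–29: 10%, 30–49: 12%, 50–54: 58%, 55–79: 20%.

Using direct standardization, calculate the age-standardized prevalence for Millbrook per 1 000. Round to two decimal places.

175.63

Standard weights: 0.10, 0.12, 0.58, 0.20.
Standardized rate: 0.1000×11.90 + 0.1200×218.95 + 0.5800×249.94 + 0.2000×16.02 = 175.6332 per 1 000.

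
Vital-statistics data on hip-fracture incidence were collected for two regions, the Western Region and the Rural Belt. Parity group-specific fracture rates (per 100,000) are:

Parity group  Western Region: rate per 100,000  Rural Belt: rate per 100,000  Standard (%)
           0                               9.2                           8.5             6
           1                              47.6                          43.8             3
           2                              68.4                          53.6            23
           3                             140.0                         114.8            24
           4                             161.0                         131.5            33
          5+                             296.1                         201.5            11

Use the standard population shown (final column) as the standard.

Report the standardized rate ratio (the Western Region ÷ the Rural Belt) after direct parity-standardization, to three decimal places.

1.277

Standard weights: 0.06, 0.03, 0.23, 0.24, 0.33, 0.11.
The Western Region: 0.0600×9.2 + 0.0300×47.6 + 0.2300×68.4 + 0.2400×140.0 + 0.3300×161.0 + 0.1100×296.1 = 137.0130 per 100,000.
The Rural Belt: 0.0600×8.5 + 0.0300×43.8 + 0.2300×53.6 + 0.2400×114.8 + 0.3300×131.5 + 0.1100×201.5 = 107.2640 per 100,000.
Ratio = 137.0130 ÷ 107.2640 = 1.27734.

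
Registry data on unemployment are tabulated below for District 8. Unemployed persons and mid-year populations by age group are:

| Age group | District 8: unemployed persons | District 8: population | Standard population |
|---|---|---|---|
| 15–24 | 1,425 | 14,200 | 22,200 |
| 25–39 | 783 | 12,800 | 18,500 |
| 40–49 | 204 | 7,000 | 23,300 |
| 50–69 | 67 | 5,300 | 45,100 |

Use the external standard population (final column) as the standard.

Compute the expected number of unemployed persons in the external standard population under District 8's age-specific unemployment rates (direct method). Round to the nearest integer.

Age-specific rates per 1,000 for District 8: 100.352, 61.172, 29.143, 12.642.
Expected unemployed persons = Σ (standard pop × age-specific rate ÷ 1,000)
= 22,200×100.352/1,000 + 18,500×61.172/1,000 + 23,300×29.143/1,000 + 45,100×12.642/1,000
= 2227.82 + 1131.68 + 679.03 + 570.13 = 4608.66.

4609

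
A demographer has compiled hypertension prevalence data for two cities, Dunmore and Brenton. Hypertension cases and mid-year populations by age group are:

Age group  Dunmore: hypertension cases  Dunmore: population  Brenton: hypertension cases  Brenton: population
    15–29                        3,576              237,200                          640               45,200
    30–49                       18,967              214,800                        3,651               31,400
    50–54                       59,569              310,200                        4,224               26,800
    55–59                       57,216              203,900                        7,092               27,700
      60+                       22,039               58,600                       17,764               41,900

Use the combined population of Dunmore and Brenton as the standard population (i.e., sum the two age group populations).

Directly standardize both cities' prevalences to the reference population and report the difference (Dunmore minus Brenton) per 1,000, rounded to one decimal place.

Age-specific rates per 1,000 for Dunmore: 15.076, 88.301, 192.034, 280.608, 376.092.
For Brenton: 14.159, 116.274, 157.612, 256.029, 423.962.
Combined standard total = 1,197,700; weights = 0.2358, 0.2056, 0.2814, 0.1934, 0.0839.
Dunmore: 0.2358×15.076 + 0.2056×88.301 + 0.2814×192.034 + 0.1934×280.608 + 0.0839×376.092 = 161.5586 per 1,000.
Brenton: 0.2358×14.159 + 0.2056×116.274 + 0.2814×157.612 + 0.1934×256.029 + 0.0839×423.962 = 156.6710 per 1,000.
Difference = 161.5586 − 156.6710 = 4.8875.

4.9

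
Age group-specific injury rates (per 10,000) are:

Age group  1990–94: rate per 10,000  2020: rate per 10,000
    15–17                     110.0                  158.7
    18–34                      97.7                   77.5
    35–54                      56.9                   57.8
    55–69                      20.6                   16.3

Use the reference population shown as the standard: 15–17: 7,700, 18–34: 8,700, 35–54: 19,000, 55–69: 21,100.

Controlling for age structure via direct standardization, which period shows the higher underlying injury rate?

2020

Standard total = 56,500; weights = 0.1363, 0.1540, 0.3363, 0.3735.
1990–94: 0.1363×110.0 + 0.1540×97.7 + 0.3363×56.9 + 0.3735×20.6 = 56.8628 per 10,000.
2020: 0.1363×158.7 + 0.1540×77.5 + 0.3363×57.8 + 0.3735×16.3 = 59.0862 per 10,000.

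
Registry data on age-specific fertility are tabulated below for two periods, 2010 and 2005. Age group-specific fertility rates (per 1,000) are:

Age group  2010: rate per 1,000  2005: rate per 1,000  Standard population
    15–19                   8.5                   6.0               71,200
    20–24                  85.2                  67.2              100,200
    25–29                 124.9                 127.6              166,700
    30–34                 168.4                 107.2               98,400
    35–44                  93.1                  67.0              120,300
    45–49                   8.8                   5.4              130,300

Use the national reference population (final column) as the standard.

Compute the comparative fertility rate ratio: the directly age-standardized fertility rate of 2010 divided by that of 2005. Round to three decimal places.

1.233

Standard total = 687,100; weights = 0.1036, 0.1458, 0.2426, 0.1432, 0.1751, 0.1896.
2010: 0.1036×8.5 + 0.1458×85.2 + 0.2426×124.9 + 0.1432×168.4 + 0.1751×93.1 + 0.1896×8.8 = 85.6938 per 1,000.
2005: 0.1036×6.0 + 0.1458×67.2 + 0.2426×127.6 + 0.1432×107.2 + 0.1751×67.0 + 0.1896×5.4 = 69.4859 per 1,000.
Ratio = 85.6938 ÷ 69.4859 = 1.23325.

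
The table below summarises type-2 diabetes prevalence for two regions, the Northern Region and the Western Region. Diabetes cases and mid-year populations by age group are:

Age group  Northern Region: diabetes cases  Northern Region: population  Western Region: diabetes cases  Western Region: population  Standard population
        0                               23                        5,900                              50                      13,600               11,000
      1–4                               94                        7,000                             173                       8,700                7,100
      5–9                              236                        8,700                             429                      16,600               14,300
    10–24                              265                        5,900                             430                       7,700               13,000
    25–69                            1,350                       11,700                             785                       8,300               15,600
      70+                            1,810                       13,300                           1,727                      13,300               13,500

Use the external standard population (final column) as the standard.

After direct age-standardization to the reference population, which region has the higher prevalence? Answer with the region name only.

Age-specific rates per 1,000 for the Northern Region: 3.898, 13.429, 27.126, 44.915, 115.385, 136.090.
For the Western Region: 3.676, 19.885, 25.843, 55.844, 94.578, 129.850.
Standard total = 74,500; weights = 0.1477, 0.0953, 0.1919, 0.1745, 0.2094, 0.1812.
The Northern Region: 0.1477×3.898 + 0.0953×13.429 + 0.1919×27.126 + 0.1745×44.915 + 0.2094×115.385 + 0.1812×136.090 = 63.7215 per 1,000.
The Western Region: 0.1477×3.676 + 0.0953×19.885 + 0.1919×25.843 + 0.1745×55.844 + 0.2094×94.578 + 0.1812×129.850 = 60.4772 per 1,000.

Northern Region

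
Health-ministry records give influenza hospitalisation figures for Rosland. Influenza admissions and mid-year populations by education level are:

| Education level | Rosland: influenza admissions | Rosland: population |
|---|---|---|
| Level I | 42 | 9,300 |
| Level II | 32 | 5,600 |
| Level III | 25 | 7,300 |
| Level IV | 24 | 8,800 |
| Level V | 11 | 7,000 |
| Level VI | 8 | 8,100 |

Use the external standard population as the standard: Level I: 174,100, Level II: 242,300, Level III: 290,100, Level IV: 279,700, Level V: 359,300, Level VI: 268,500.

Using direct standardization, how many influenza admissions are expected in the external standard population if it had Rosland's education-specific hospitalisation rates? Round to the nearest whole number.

4757

Education-specific rates per 100,000 for Rosland: 451.61, 571.43, 342.47, 272.73, 157.14, 98.77.
Expected influenza admissions = Σ (standard pop × education-specific rate ÷ 100,000)
= 174,100×451.61/100,000 + 242,300×571.43/100,000 + 290,100×342.47/100,000 + 279,700×272.73/100,000 + 359,300×157.14/100,000 + 268,500×98.77/100,000
= 786.26 + 1384.57 + 993.49 + 762.82 + 564.61 + 265.19 = 4756.94.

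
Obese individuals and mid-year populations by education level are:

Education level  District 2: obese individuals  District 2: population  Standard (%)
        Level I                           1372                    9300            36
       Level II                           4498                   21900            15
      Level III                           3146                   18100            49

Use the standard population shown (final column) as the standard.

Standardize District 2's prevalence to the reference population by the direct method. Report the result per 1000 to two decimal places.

169.09

Education-specific rates per 1000 for District 2: 147.527, 205.388, 173.812.
Standard weights: 0.36, 0.15, 0.49.
Standardized rate: 0.3600×147.527 + 0.1500×205.388 + 0.4900×173.812 = 169.0859 per 1000.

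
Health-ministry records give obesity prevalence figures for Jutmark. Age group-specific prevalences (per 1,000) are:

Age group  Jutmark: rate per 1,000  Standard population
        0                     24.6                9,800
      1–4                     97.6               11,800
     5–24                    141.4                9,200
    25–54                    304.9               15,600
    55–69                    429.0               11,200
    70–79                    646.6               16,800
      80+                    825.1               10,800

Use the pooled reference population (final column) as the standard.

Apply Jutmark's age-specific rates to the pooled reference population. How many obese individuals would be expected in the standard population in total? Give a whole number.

32029

Expected obese individuals = Σ (standard pop × age-specific rate ÷ 1,000)
= 9,800×24.6/1,000 + 11,800×97.6/1,000 + 9,200×141.4/1,000 + 15,600×304.9/1,000 + 11,200×429.0/1,000 + 16,800×646.6/1,000 + 10,800×825.1/1,000
= 241.08 + 1151.68 + 1300.88 + 4756.44 + 4804.80 + 10862.88 + 8911.08 = 32028.84.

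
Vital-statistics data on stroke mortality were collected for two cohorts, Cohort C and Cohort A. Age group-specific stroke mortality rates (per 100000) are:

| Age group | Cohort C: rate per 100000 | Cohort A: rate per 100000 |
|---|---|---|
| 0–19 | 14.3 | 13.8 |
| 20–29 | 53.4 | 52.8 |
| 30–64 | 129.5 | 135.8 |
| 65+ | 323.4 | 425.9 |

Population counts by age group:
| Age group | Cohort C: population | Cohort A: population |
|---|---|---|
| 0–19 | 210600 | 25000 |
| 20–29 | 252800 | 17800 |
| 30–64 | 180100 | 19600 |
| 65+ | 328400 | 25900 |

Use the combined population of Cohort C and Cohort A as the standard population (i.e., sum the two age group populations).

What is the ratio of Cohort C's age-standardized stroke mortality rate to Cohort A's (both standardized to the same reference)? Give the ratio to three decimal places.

0.809

Combined standard total = 1060200; weights = 0.2222, 0.2552, 0.1884, 0.3342.
Cohort C: 0.2222×14.3 + 0.2552×53.4 + 0.1884×129.5 + 0.3342×323.4 = 149.2746 per 100000.
Cohort A: 0.2222×13.8 + 0.2552×52.8 + 0.1884×135.8 + 0.3342×425.9 = 184.4507 per 100000.
Ratio = 149.2746 ÷ 184.4507 = 0.80929.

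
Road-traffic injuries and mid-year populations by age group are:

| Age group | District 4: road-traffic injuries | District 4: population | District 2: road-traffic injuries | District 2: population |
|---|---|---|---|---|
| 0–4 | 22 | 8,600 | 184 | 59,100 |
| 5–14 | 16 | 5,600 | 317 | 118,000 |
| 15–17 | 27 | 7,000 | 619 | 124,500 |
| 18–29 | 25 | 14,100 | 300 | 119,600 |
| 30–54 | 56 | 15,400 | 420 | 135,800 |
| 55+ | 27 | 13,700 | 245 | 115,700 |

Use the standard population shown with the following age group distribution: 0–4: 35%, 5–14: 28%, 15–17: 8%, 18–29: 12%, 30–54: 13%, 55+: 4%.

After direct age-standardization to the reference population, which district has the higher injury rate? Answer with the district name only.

Age-specific rates per 100,000 for District 4: 255.81, 285.71, 385.71, 177.30, 363.64, 197.08.
For District 2: 311.34, 268.64, 497.19, 250.84, 309.28, 211.75.
Standard weights: 0.35, 0.28, 0.08, 0.12, 0.13, 0.04.
District 4: 0.3500×255.81 + 0.2800×285.71 + 0.0800×385.71 + 0.1200×177.30 + 0.1300×363.64 + 0.0400×197.08 = 276.8246 per 100,000.
District 2: 0.3500×311.34 + 0.2800×268.64 + 0.0800×497.19 + 0.1200×250.84 + 0.1300×309.28 + 0.0400×211.75 = 302.7400 per 100,000.

District 2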